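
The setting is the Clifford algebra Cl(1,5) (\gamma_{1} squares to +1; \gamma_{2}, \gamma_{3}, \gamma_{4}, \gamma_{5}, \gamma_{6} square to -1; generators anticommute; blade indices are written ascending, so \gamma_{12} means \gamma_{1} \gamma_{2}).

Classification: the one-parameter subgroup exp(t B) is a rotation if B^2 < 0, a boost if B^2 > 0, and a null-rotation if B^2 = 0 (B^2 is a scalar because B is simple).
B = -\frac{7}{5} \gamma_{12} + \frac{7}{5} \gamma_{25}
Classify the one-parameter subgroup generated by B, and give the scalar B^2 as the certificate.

B^2 term by term: the squares give (-\frac{7}{5})^2*(\gamma_{12})^2 + (\frac{7}{5})^2*(\gamma_{25})^2 = \frac{49}{25}*(+1) + \frac{49}{25}*(-1) = 0 (each basis 2-blade squares to minus the product of its generators' squares); cross terms between blades sharing an index anticommute and cancel. So B^2 = 0.
Answer: null-rotation, certificate B^2 = 0. Note: conjugating B changes its blade decomposition but never the scalar B^2 = 0, whose sign settles the classification.


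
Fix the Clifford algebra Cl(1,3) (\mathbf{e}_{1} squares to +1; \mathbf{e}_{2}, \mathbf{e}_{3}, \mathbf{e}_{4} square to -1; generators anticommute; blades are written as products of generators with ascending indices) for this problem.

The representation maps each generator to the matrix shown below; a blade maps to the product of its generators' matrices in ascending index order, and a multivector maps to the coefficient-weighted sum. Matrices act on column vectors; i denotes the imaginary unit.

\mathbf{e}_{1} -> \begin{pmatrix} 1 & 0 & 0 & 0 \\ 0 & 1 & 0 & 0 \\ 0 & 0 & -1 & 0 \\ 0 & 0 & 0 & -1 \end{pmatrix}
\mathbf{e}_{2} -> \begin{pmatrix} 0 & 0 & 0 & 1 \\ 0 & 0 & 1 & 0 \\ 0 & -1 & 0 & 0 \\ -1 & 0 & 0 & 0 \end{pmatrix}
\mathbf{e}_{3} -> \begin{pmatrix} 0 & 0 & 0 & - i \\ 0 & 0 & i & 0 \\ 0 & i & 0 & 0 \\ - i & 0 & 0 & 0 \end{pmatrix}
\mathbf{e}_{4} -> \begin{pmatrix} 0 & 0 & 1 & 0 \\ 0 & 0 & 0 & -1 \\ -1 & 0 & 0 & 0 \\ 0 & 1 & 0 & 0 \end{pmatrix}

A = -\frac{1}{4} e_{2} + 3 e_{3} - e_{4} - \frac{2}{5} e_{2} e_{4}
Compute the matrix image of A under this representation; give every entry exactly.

Bivector images (products of the table entries): rho(e_{2} e_{4}) = rho(\mathbf{e}_{2})rho(\mathbf{e}_{4}) = \begin{pmatrix} 0 & 1 & 0 & 0 \\ -1 & 0 & 0 & 0 \\ 0 & 0 & 0 & 1 \\ 0 & 0 & -1 & 0 \end{pmatrix}.
M = (-\frac{1}{4})*rho(e_{2}) + (3)*rho(e_{3}) + (-1)*rho(e_{4}) + (-\frac{2}{5})*rho(e_{2} e_{4}), summed entrywise:
Answer: \begin{pmatrix} 0 & - \frac{2}{5} & -1 & - \frac{1}{4} - 3 i \\ \frac{2}{5} & 0 & - \frac{1}{4} + 3 i & 1 \\ 1 & \frac{1}{4} + 3 i & 0 & - \frac{2}{5} \\ \frac{1}{4} - 3 i & -1 & \frac{2}{5} & 0 \end{pmatrix}


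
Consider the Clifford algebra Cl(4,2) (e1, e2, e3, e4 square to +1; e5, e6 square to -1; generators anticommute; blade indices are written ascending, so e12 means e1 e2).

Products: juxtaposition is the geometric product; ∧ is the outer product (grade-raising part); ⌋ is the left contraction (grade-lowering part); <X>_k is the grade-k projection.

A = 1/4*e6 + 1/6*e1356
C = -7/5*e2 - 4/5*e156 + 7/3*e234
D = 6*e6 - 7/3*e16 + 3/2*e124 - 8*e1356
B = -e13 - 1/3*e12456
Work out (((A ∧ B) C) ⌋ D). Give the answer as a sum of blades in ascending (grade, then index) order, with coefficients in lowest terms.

step 1: -1/4*e136
step 2: 1/5*e35 + 7/20*e1236 - 7/12*e1246
step 3: -8/5*e16
Answer: -8/5*e16


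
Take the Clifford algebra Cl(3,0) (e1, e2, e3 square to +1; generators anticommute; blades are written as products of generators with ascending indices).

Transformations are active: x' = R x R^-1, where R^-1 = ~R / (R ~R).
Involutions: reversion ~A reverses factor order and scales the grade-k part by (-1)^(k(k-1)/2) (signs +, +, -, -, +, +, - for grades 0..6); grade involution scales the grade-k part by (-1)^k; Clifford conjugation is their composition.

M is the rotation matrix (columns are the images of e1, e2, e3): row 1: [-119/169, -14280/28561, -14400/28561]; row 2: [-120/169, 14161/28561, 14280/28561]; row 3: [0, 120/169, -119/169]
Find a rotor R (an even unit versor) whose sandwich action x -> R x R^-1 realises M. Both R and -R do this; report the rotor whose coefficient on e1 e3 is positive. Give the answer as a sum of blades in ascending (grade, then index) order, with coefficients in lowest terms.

Method: write R = a + b12*e1 e2 + b13*e1 e3 + b23*e2 e3 with a^2 + b12^2 + b13^2 + b23^2 = 1 (so R^-1 = ~R). Expanding the columns R e_j ~R gives tr M = 4a^2 - 1 and, from the antisymmetric part, M21 - M12 = -4a*b12, M13 - M31 = 4a*b13, M32 - M23 = -4a*b23.
Here tr M = -26061/28561, so a^2 = (1 + tr M)/4 = 625/28561 and a = ±25/169. Taking a = 25/169: M21 - M12 = -6000/28561, M13 - M31 = -14400/28561, M32 - M23 = 6000/28561, giving b12 = 60/169, b13 = -144/169, b23 = -60/169, i.e. R = 25/169 + 60/169*e1 e2 - 144/169*e1 e3 - 60/169*e2 e3.
Its e1 e3 coefficient is negative, so report the other preimage -R.
Answer: -25/169 - 60/169*e1 e2 + 144/169*e1 e3 + 60/169*e2 e3. Recall the cover is two-to-one: with M of trace -26061/28561, both preimages act alike, and the stated e1 e3 sign chooses the sheet.


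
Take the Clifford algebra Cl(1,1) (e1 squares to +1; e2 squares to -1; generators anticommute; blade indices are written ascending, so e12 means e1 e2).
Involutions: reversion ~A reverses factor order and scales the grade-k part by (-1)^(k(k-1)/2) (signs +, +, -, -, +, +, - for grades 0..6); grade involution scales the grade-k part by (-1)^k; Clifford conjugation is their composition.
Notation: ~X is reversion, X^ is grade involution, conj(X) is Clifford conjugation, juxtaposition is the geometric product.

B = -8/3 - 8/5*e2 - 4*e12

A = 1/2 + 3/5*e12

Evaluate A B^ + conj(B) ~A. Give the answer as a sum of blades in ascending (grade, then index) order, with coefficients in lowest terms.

first term: -56/15 - 24/25*e1 + 4/5*e2 - 18/5*e12
second term: -56/15 - 24/25*e1 + 4/5*e2 + 18/5*e12
Answer: -112/15 - 48/25*e1 + 8/5*e2


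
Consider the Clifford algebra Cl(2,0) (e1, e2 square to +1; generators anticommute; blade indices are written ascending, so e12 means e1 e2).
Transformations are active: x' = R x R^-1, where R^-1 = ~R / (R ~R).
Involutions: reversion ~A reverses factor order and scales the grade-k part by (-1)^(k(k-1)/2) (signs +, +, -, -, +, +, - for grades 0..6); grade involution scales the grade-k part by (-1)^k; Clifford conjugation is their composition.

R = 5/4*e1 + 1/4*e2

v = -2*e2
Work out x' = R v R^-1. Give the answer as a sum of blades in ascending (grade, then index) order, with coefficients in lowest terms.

~R = 5/4*e1 + 1/4*e2, and R ~R = 13/8, so R^-1 = ~R / (13/8).
R v = -1/2 - 5/2*e12
Answer: -10/13*e1 + 24/13*e2


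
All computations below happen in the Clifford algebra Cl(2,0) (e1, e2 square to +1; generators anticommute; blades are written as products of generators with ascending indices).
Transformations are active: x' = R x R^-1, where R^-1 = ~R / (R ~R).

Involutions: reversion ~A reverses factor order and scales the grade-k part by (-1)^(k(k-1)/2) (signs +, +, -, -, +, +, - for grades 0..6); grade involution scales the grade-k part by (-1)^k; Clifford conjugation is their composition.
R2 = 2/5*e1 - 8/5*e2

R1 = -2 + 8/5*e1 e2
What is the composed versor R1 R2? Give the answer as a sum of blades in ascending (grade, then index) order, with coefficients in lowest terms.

Distribute over the terms of R1 (each basis-blade product reordered to ascending indices, repeated generators contracted through their squares):
(-2) R2 = -4/5*e1 + 16/5*e2
(8/5*e1 e2) R2 = -64/25*e1 - 16/25*e2
Summing the partial products and collecting blades:
Answer: -84/25*e1 + 64/25*e2


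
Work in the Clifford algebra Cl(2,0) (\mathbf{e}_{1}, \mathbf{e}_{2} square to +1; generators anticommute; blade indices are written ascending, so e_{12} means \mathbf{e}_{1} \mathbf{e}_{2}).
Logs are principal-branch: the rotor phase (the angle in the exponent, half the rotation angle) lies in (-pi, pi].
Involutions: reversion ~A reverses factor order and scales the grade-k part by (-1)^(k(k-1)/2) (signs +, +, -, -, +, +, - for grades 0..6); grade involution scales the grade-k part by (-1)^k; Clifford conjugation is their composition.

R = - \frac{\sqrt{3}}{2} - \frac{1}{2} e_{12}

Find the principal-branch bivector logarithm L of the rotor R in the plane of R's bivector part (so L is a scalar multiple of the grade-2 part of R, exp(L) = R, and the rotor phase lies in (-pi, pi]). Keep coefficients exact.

The scalar part of R is - \frac{\sqrt{3}}{2}, and that scalar determines the rotor phase on the principal branch; recovering the unit plane as bivector-part over sine of the phase gives L = phase * plane.
Concretely: cos(phase) = - \frac{\sqrt{3}}{2} gives phase = ±\frac{5 \pi}{6}, and since phase/sin(phase) is even the sign is immaterial: L = (phase/sin(phase)) * <R>_2 = (\frac{5 \pi}{3}) * <R>_2.
Answer: - \frac{5 \pi}{6} e_{12}


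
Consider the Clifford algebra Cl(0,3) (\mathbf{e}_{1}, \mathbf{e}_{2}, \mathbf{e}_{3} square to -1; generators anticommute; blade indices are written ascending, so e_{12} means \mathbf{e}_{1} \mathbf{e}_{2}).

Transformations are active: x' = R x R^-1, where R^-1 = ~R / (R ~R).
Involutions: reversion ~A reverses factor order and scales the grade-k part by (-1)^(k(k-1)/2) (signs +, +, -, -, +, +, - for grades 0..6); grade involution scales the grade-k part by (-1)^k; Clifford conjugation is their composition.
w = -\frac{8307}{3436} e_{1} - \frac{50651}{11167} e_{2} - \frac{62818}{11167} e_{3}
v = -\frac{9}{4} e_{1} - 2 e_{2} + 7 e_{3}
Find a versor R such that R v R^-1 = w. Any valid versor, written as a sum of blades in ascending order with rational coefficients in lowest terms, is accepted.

Here q(v) = q(w) = -\frac{929}{16}; the classical choice R = v + w = -\frac{8019}{1718} e_{1} - \frac{72985}{11167} e_{2} + \frac{15351}{11167} e_{3} then realises v -> w under the sandwich.
Answer: -\frac{8019}{1718} e_{1} - \frac{72985}{11167} e_{2} + \frac{15351}{11167} e_{3}


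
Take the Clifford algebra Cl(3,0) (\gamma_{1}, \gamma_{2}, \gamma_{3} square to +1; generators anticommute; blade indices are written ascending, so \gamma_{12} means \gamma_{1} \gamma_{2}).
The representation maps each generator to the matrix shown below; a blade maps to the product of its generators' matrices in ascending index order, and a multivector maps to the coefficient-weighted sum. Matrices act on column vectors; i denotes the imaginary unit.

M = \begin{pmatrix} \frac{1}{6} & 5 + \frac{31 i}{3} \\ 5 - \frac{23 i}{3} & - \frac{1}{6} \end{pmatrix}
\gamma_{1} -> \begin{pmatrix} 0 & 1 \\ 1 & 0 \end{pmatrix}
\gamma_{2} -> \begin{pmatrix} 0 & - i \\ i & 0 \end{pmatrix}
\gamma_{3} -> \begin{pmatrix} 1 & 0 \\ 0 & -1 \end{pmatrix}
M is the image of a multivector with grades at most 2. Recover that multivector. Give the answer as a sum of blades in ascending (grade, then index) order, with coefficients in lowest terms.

Method: 1, rho(\gamma_{1}), rho(\gamma_{2}), rho(\gamma_{3}) form a trace-orthogonal basis of the 2x2 complex matrices (tr(X Y) = 2 if X = Y, else 0), so M = m0*1 + m1*rho(\gamma_{1}) + m2*rho(\gamma_{2}) + m3*rho(\gamma_{3}) with m0 = tr(M)/2 = 0, m1 = tr(M rho(\gamma_{1}))/2 = 5 + \frac{4 i}{3}, m2 = tr(M rho(\gamma_{2}))/2 = -9, m3 = tr(M rho(\gamma_{3}))/2 = \frac{1}{6}.
Multiplying table entries, the bivector images are rho(\gamma_{12}) = i*rho(\gamma_{3}), rho(\gamma_{13}) = -i*rho(\gamma_{2}), rho(\gamma_{23}) = i*rho(\gamma_{1}); with real blade coefficients the real parts of m0..m3 are the coefficients of 1, \gamma_{1}, \gamma_{2}, \gamma_{3} and the imaginary parts give the bivectors (\gamma_{23}: Im m1, \gamma_{13}: -Im m2, \gamma_{12}: Im m3).
Answer: 5 \gamma_{1} - 9 \gamma_{2} + \frac{1}{6} \gamma_{3} + \frac{4}{3} \gamma_{23}


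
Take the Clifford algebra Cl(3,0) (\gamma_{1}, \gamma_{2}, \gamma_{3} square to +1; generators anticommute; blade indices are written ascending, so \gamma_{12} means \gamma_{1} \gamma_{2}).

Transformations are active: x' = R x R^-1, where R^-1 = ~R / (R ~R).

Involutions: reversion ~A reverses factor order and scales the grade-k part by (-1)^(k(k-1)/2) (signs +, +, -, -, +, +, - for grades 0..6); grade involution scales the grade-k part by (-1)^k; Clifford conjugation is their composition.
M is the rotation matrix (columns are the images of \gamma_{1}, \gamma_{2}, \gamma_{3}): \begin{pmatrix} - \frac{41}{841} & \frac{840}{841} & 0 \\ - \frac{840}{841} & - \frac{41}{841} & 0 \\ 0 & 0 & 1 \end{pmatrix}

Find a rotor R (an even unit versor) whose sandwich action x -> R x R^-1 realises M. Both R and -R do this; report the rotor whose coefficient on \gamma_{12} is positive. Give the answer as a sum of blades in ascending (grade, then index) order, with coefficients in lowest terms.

Method: write R = a + b12*\gamma_{12} + b13*\gamma_{13} + b23*\gamma_{23} with a^2 + b12^2 + b13^2 + b23^2 = 1 (so R^-1 = ~R). Expanding the columns R e_j ~R gives tr M = 4a^2 - 1 and, from the antisymmetric part, M21 - M12 = -4a*b12, M13 - M31 = 4a*b13, M32 - M23 = -4a*b23.
Here tr M = \frac{759}{841}, so a^2 = (1 + tr M)/4 = \frac{400}{841} and a = ±\frac{20}{29}. Taking a = \frac{20}{29}: M21 - M12 = -\frac{1680}{841}, M13 - M31 = 0, M32 - M23 = 0, giving b12 = \frac{21}{29}, b13 = 0, b23 = 0, i.e. R = \frac{20}{29} + \frac{21}{29} \gamma_{12}.
Its \gamma_{12} coefficient is already positive.
Answer: \frac{20}{29} + \frac{21}{29} \gamma_{12}. Uniqueness: Spin(3) -> SO(3) maps R and -R to the same rotation of trace \frac{759}{841}; fixing the sign of the \gamma_{12} coefficient removes the ambiguity.


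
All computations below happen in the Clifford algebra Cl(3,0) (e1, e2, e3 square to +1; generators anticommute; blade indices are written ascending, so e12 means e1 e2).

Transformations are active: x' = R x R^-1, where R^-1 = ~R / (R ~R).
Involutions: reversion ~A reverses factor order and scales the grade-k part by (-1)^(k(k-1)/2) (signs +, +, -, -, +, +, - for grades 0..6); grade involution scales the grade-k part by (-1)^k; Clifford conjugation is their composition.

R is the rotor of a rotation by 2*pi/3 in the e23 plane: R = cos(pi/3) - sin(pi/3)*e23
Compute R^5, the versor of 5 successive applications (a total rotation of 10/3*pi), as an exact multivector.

The rotor phase is half the rotation angle and phases add under composition, so 5 steps in the e23 plane accumulate phase 5*(pi/3) = 5*pi/3: R^5 = cos(5*pi/3) - sin(5*pi/3)*e23.
cos(5*pi/3) = 1/2 and sin(5*pi/3) = -sqrt(3)/2, so R^5 = 1/2 + sqrt(3)/2*e23. The net rotation is 4/3*pi (after discarding 1 full turn, each of which contributes a factor -1 to the rotor); the rotor keeps the half-angle phase exactly.
Answer: 1/2 + sqrt(3)/2*e23


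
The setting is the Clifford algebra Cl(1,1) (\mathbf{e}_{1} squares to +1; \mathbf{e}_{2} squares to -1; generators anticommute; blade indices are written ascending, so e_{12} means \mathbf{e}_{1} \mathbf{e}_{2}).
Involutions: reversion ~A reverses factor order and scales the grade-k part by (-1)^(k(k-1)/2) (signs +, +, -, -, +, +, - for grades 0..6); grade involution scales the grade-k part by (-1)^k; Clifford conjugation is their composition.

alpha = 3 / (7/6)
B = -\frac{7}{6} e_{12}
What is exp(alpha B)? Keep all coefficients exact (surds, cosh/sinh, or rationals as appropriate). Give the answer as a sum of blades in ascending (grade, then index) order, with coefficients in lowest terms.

B^2 = (-\frac{7}{6})^2*(e_{12})^2 = \frac{49}{36}*(+1) = \frac{49}{36} (a basis 2-blade squares to minus the product of its generators' squares).
B^2 = \frac{49}{36} — a positive square means the series sums to a boost: l = \frac{7}{6}, alpha*l = 3, so exp(alpha B) = cosh(3) + (sinh(3)/(\frac{7}{6}))*B = \cosh{\left(3 \right)} + (\frac{6 \sinh{\left(3 \right)}}{7})*B.
Answer: \cosh{\left(3 \right)} - \sinh{\left(3 \right)} e_{12}


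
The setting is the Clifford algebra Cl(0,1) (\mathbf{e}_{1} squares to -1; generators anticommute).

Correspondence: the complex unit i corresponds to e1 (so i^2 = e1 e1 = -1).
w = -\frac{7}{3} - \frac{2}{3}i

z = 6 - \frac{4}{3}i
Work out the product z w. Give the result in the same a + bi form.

In blades: z = 6 - \frac{4}{3} e_{1}, w = -\frac{7}{3} - \frac{2}{3} e_{1}.
Distribute z over w term by term (generator squares from the signature, products reordered to ascending indices): (6)*w = -14 - 4 e_{1}; (-\frac{4}{3} e_{1})*w = -\frac{8}{9} + \frac{28}{9} e_{1}.
Sum: -\frac{134}{9} - \frac{8}{9} e_{1}; translating back through the correspondence:
Answer: -\frac{134}{9} - \frac{8}{9}i


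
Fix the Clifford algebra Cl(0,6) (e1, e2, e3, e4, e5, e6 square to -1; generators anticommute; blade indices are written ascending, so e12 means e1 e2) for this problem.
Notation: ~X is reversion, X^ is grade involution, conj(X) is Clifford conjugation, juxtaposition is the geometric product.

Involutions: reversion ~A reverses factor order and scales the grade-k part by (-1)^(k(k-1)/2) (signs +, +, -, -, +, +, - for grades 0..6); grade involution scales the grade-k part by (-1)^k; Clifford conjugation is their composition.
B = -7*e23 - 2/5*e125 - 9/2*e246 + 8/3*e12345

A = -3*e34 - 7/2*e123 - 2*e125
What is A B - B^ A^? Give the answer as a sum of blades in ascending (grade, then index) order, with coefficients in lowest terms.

first term: 4/5 - 49/2*e1 + 21*e24 - 16/3*e34 - 7/5*e35 - 28/3*e45 + 8*e125 - 14*e135 - 27/2*e236 + 63/4*e1346 - 9*e1456 + 6/5*e12345
second term: 4/5 + 49/2*e1 - 21*e24 - 16/3*e34 + 7/5*e35 - 28/3*e45 - 8*e125 - 14*e135 - 27/2*e236 + 63/4*e1346 - 9*e1456 - 6/5*e12345
Answer: -49*e1 + 42*e24 - 14/5*e35 + 16*e125 + 12/5*e12345


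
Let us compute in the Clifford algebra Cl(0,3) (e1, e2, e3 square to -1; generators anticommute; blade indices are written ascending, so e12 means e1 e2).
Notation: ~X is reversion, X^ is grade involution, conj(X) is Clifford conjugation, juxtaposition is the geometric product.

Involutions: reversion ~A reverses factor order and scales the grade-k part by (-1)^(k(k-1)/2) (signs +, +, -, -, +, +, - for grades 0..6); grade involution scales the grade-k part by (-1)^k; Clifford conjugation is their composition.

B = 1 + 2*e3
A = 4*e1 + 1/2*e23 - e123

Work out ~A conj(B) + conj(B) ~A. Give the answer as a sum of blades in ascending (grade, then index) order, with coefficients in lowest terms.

first term: 4*e1 - e2 + 2*e12 - 8*e13 - 1/2*e23 + e123
second term: 4*e1 + e2 + 2*e12 + 8*e13 - 1/2*e23 + e123
Answer: 8*e1 + 4*e12 - e23 + 2*e123


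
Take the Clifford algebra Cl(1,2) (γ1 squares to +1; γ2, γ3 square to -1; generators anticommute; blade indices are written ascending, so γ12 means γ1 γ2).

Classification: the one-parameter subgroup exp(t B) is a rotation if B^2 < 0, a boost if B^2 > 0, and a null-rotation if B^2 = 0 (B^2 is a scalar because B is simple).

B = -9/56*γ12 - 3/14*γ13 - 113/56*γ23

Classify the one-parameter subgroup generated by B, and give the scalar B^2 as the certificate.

B^2 term by term: the squares give (-9/56)^2*(γ12)^2 + (-3/14)^2*(γ13)^2 + (-113/56)^2*(γ23)^2 = 81/3136*(+1) + 9/196*(+1) + 12769/3136*(-1) = -4 (each basis 2-blade squares to minus the product of its generators' squares); cross terms between blades sharing an index anticommute and cancel. So B^2 = -4.
Answer: rotation, certificate B^2 = -4. Check the certificate: B^2 = -4, and that sign is decisive whatever form B takes.


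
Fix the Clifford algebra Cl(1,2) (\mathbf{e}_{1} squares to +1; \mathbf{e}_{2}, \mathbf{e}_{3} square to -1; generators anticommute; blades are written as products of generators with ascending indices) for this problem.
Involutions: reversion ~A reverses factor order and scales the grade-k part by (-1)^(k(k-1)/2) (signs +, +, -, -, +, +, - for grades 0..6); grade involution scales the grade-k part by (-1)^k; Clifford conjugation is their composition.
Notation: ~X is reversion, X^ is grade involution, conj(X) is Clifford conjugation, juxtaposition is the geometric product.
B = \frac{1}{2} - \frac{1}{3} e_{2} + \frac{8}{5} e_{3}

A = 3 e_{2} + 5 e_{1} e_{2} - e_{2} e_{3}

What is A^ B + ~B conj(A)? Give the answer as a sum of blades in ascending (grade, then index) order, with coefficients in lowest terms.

first term: -1 + \frac{5}{3} e_{1} + \frac{1}{10} e_{2} + \frac{1}{3} e_{3} + \frac{5}{2} e_{1} e_{2} - \frac{53}{10} e_{2} e_{3} + 8 e_{1} e_{2} e_{3}
second term: -1 + \frac{5}{3} e_{1} + \frac{1}{10} e_{2} + \frac{1}{3} e_{3} - \frac{5}{2} e_{1} e_{2} + \frac{53}{10} e_{2} e_{3} - 8 e_{1} e_{2} e_{3}
Answer: -2 + \frac{10}{3} e_{1} + \frac{1}{5} e_{2} + \frac{2}{3} e_{3}


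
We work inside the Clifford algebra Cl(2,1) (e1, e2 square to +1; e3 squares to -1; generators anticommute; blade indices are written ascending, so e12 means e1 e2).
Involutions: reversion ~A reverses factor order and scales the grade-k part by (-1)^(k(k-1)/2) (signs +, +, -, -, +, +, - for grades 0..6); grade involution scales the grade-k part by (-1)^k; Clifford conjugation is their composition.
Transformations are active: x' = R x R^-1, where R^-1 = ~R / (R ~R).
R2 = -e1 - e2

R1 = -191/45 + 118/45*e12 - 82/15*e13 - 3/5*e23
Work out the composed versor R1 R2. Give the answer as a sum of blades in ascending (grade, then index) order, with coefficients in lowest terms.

Distribute over the terms of R2 (each basis-blade product reordered to ascending indices, repeated generators contracted through their squares):
R1 (-e1) = 191/45*e1 + 118/45*e2 - 82/15*e3 + 3/5*e123
R1 (-e2) = -118/45*e1 + 191/45*e2 - 3/5*e3 - 82/15*e123
Summing the partial products and collecting blades:
Answer: 73/45*e1 + 103/15*e2 - 91/15*e3 - 73/15*e123


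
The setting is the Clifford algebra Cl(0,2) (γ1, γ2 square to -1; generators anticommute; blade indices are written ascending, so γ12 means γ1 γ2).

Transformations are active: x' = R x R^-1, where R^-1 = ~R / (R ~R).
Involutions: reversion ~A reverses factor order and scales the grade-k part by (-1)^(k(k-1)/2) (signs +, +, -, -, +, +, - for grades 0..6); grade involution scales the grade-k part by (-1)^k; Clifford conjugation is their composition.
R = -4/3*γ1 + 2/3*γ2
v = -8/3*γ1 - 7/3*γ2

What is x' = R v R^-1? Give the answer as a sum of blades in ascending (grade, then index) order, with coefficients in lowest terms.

~R = -4/3*γ1 + 2/3*γ2, and R ~R = -20/9, so R^-1 = ~R / (-20/9).
R v = -2 + 44/9*γ12
Answer: 4/15*γ1 + 53/15*γ2


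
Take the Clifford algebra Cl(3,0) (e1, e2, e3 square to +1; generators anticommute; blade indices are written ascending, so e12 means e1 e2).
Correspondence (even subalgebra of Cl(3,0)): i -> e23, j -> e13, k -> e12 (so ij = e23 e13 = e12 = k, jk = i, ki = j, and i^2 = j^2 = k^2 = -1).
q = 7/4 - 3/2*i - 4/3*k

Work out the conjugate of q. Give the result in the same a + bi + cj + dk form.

In blades: q = 7/4 - 4/3*e12 - 3/2*e23.
Quaternion conjugation is reversion on the even subalgebra: the scalar is fixed and every grade-2 blade flips sign, giving 7/4 + 4/3*e12 + 3/2*e23; translating back:
Answer: 7/4 + 3/2*i + 4/3*k


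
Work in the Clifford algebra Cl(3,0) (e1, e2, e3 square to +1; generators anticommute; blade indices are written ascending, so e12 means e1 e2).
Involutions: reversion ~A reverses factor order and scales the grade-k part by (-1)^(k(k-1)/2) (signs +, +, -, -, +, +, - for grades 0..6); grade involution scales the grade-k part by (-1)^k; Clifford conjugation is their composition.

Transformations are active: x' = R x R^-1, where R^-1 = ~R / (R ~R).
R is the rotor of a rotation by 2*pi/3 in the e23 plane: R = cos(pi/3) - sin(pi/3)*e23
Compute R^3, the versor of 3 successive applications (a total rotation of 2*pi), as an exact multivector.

Rotor phase runs at HALF the rotation angle; powers of one rotor simply add phase, so after 3 steps in e23 the phase is 3*pi/3 = pi and R^3 = cos(pi) - sin(pi)*e23.
cos(pi) = -1 and sin(pi) = 0, so R^3 = -1. The total rotation 2*pi is 1 full turn, so every vector returns to itself, yet the rotor is -1, on the OTHER sheet of the double cover (an odd number of 2*pi turns).
Answer: -1


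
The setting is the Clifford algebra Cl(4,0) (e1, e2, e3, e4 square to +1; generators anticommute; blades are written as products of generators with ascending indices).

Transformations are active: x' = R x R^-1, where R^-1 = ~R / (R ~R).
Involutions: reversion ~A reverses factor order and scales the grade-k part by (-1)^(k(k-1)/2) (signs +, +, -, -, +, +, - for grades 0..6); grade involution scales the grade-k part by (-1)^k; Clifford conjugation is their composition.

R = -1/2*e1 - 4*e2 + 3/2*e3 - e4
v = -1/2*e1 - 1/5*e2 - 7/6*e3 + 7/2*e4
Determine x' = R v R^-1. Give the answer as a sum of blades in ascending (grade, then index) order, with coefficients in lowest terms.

~R = -1/2*e1 - 4*e2 + 3/2*e3 - e4, and R ~R = 39/2, so R^-1 = ~R / (39/2).
R v = -21/5 - 19/10*e1 e2 + 4/3*e1 e3 - 9/4*e1 e4 + 149/30*e2 e3 - 71/5*e2 e4 + 49/12*e3 e4
Answer: 93/130*e1 + 25/13*e2 + 203/390*e3 - 399/130*e4


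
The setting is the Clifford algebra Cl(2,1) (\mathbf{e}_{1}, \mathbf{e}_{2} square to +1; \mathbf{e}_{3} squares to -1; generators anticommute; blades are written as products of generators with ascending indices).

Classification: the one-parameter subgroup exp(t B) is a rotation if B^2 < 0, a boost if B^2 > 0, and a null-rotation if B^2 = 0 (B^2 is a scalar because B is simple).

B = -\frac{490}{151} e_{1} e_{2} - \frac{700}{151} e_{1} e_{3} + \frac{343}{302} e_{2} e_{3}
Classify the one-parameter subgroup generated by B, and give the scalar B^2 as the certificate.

B^2 term by term: the squares give (-\frac{490}{151})^2*(e_{1} e_{2})^2 + (-\frac{700}{151})^2*(e_{1} e_{3})^2 + (\frac{343}{302})^2*(e_{2} e_{3})^2 = \frac{240100}{22801}*(-1) + \frac{490000}{22801}*(+1) + \frac{117649}{91204}*(+1) = \frac{49}{4} (each basis 2-blade squares to minus the product of its generators' squares); cross terms between blades sharing an index anticommute and cancel. So B^2 = \frac{49}{4}.
Answer: boost, certificate B^2 = \frac{49}{4}. Because \frac{49}{4} is invariant under every versor sandwich, the classification follows from its sign alone.


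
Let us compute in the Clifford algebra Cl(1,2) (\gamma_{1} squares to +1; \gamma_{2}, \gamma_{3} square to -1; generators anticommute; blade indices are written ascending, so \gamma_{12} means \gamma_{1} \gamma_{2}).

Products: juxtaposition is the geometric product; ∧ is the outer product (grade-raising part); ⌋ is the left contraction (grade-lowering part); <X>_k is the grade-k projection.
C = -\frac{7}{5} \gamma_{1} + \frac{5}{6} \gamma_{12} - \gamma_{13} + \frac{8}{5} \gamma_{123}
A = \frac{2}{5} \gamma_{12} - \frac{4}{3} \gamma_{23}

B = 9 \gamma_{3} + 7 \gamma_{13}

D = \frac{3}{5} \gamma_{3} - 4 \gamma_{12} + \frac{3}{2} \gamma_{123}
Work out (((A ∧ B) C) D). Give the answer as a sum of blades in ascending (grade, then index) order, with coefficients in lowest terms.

step 1: \frac{18}{5} \gamma_{123}
step 2: -\frac{144}{25} + \frac{18}{5} \gamma_{2} + 3 \gamma_{3} - \frac{126}{25} \gamma_{23}
step 3: -\frac{9}{5} - \frac{171}{25} \gamma_{1} + \frac{378}{125} \gamma_{2} - \frac{432}{125} \gamma_{3} + \frac{927}{50} \gamma_{12} + \frac{639}{25} \gamma_{13} + \frac{54}{25} \gamma_{23} - \frac{516}{25} \gamma_{123}
Answer: -\frac{9}{5} - \frac{171}{25} \gamma_{1} + \frac{378}{125} \gamma_{2} - \frac{432}{125} \gamma_{3} + \frac{927}{50} \gamma_{12} + \frac{639}{25} \gamma_{13} + \frac{54}{25} \gamma_{23} - \frac{516}{25} \gamma_{123}


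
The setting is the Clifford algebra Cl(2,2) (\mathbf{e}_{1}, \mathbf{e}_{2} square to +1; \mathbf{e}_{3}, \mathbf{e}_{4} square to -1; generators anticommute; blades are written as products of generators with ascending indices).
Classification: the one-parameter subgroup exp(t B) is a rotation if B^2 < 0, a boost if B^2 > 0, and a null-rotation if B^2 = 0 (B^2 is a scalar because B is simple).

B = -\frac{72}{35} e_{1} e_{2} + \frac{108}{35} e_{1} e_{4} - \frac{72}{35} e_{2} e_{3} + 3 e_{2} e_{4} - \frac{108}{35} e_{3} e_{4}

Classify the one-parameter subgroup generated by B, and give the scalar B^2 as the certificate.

B^2 term by term: the squares give (-\frac{72}{35})^2*(e_{1} e_{2})^2 + (\frac{108}{35})^2*(e_{1} e_{4})^2 + (-\frac{72}{35})^2*(e_{2} e_{3})^2 + (3)^2*(e_{2} e_{4})^2 + (-\frac{108}{35})^2*(e_{3} e_{4})^2 = \frac{5184}{1225}*(-1) + \frac{11664}{1225}*(+1) + \frac{5184}{1225}*(+1) + 9*(+1) + \frac{11664}{1225}*(-1) = 9 (each basis 2-blade squares to minus the product of its generators' squares); cross terms between blades sharing an index anticommute and cancel; the commuting (index-disjoint) pairs give grade-4 terms 2*c*c'*(blade product), which cancel blade by blade — e_{1} e_{2} e_{3} e_{4}: \frac{15552}{1225} - \frac{15552}{1225} = 0 — confirming B is simple. So B^2 = 9.
Answer: boost, certificate B^2 = 9. Note: conjugating B changes its blade decomposition but never the scalar B^2 = 9, whose sign settles the classification.


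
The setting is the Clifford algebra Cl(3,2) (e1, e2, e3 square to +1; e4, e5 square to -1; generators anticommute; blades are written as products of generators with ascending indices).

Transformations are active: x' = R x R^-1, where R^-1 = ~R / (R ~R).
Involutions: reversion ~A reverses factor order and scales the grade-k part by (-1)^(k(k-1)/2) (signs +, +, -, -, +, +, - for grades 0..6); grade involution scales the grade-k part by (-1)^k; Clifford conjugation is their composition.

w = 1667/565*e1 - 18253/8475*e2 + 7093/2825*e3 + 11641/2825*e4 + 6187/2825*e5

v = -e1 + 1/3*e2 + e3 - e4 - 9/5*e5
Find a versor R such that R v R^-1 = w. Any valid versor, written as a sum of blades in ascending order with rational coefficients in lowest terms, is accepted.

Reasoning: v^2 = w^2 = -479/225 since conjugation preserves the quadratic form; R = v + w = 1102/565*e1 - 15428/8475*e2 + 9918/2825*e3 + 8816/2825*e4 + 1102/2825*e5 is then valid when invertible, keeping its own part and reversing (v - w)/2.
Answer: 1102/565*e1 - 15428/8475*e2 + 9918/2825*e3 + 8816/2825*e4 + 1102/2825*e5


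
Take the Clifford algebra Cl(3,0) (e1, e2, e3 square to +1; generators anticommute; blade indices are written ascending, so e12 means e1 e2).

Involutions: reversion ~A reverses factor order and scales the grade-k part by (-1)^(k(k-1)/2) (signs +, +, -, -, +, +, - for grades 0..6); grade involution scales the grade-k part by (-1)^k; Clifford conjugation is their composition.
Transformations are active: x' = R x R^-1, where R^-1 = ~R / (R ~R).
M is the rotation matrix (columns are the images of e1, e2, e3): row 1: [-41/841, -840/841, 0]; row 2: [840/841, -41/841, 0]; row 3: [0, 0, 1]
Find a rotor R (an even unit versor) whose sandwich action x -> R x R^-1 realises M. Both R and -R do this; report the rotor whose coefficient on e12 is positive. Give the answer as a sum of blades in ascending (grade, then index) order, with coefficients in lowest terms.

Method: write R = a + b12*e12 + b13*e13 + b23*e23 with a^2 + b12^2 + b13^2 + b23^2 = 1 (so R^-1 = ~R). Expanding the columns R e_j ~R gives tr M = 4a^2 - 1 and, from the antisymmetric part, M21 - M12 = -4a*b12, M13 - M31 = 4a*b13, M32 - M23 = -4a*b23.
Here tr M = 759/841, so a^2 = (1 + tr M)/4 = 400/841 and a = ±20/29. Taking a = 20/29: M21 - M12 = 1680/841, M13 - M31 = 0, M32 - M23 = 0, giving b12 = -21/29, b13 = 0, b23 = 0, i.e. R = 20/29 - 21/29*e12.
Its e12 coefficient is negative, so report the other preimage -R.
Answer: -20/29 + 21/29*e12. Sheet selection: the two-to-one cover makes ±R indistinguishable at the matrix level (trace 759/841), so uniqueness comes from the required sign on e12.


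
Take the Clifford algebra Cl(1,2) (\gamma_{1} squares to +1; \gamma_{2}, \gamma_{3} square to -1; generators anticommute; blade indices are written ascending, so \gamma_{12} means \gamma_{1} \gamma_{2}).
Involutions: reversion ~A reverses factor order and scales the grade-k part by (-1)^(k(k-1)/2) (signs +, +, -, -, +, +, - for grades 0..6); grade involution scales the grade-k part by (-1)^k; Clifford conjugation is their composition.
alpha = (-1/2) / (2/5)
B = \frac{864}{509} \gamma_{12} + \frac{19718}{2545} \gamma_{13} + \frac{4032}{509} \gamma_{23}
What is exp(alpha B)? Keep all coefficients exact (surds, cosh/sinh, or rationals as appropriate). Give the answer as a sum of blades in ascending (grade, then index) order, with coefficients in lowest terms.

B^2 term by term: the squares give (\frac{864}{509})^2*(\gamma_{12})^2 + (\frac{19718}{2545})^2*(\gamma_{13})^2 + (\frac{4032}{509})^2*(\gamma_{23})^2 = \frac{746496}{259081}*(+1) + \frac{388799524}{6477025}*(+1) + \frac{16257024}{259081}*(-1) = \frac{4}{25} (each basis 2-blade squares to minus the product of its generators' squares); cross terms between blades sharing an index anticommute and cancel. So B^2 = \frac{4}{25}.
B^2 = \frac{4}{25} — since the square is positive, the closed form is hyperbolic: l = \frac{2}{5}, alpha*l = - \frac{1}{2}, so exp(alpha B) = cosh(- \frac{1}{2}) + (sinh(- \frac{1}{2})/(\frac{2}{5}))*B = \cosh{\left(\frac{1}{2} \right)} + (- \frac{5 \sinh{\left(\frac{1}{2} \right)}}{2})*B.
Answer: \cosh{\left(\frac{1}{2} \right)} - \frac{2160 \sinh{\left(\frac{1}{2} \right)}}{509} \gamma_{12} - \frac{9859 \sinh{\left(\frac{1}{2} \right)}}{509} \gamma_{13} - \frac{10080 \sinh{\left(\frac{1}{2} \right)}}{509} \gamma_{23}


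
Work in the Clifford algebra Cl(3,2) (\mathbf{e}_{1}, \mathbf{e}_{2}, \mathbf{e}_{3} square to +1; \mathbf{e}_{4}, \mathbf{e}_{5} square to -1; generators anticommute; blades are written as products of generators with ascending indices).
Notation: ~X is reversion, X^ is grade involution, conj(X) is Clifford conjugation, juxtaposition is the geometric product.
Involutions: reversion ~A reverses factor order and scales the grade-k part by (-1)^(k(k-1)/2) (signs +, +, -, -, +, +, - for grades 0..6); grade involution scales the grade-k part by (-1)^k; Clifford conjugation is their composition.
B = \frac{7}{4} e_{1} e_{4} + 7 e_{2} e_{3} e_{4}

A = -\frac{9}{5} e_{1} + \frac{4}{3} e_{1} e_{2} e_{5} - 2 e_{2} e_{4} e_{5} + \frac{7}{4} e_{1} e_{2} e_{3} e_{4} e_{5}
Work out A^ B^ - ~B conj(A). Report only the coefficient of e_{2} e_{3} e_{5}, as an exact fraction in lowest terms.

first term: \frac{63}{20} e_{4} - \frac{49}{4} e_{1} e_{5} - 14 e_{3} e_{5} - \frac{7}{2} e_{1} e_{2} e_{5} - \frac{49}{16} e_{2} e_{3} e_{5} + \frac{7}{3} e_{2} e_{4} e_{5} - \frac{63}{5} e_{1} e_{2} e_{3} e_{4} - \frac{28}{3} e_{1} e_{3} e_{4} e_{5}
second term: \frac{63}{20} e_{4} - \frac{49}{4} e_{1} e_{5} - 14 e_{3} e_{5} + \frac{7}{2} e_{1} e_{2} e_{5} + \frac{49}{16} e_{2} e_{3} e_{5} - \frac{7}{3} e_{2} e_{4} e_{5} + \frac{63}{5} e_{1} e_{2} e_{3} e_{4} + \frac{28}{3} e_{1} e_{3} e_{4} e_{5}
Answer: -\frac{49}{8}


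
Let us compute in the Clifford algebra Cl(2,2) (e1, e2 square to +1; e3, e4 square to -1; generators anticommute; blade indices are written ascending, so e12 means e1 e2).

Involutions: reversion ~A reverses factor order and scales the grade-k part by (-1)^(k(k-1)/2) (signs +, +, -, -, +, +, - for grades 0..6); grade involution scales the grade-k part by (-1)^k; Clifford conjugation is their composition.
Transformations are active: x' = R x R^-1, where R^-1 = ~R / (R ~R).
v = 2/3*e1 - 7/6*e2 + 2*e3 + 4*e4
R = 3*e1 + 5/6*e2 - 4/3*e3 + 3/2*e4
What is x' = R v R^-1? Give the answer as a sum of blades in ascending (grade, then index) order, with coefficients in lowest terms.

~R = 3*e1 + 5/6*e2 - 4/3*e3 + 3/2*e4, and R ~R = 17/3, so R^-1 = ~R / (17/3).
R v = -83/36 - 73/18*e12 + 62/9*e13 + 11*e14 + 1/9*e23 + 61/12*e24 - 25/3*e34
Answer: -317/102*e1 + 299/612*e2 - 140/153*e3 - 355/68*e4


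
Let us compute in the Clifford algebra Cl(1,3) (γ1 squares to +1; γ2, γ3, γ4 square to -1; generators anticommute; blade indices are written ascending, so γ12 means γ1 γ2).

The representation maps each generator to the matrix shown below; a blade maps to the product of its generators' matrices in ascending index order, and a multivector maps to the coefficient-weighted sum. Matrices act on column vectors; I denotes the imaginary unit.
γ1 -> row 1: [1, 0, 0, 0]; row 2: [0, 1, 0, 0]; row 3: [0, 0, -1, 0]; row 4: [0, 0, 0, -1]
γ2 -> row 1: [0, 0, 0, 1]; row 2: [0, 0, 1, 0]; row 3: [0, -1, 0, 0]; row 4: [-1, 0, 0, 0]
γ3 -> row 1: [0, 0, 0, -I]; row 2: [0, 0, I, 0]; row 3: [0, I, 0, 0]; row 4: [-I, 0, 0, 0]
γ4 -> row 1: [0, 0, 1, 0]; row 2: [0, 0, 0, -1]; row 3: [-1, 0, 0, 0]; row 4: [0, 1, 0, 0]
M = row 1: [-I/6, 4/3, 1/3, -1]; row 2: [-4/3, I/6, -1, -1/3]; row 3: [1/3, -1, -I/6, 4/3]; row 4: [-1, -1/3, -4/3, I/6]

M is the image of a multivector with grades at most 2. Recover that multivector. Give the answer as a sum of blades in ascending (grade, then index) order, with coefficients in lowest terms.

Method: the blade images are trace-orthogonal — tr(rho(e_A) rho(e_B)^-1) = 4 if A = B and 0 otherwise — and rho(e_A)^-1 = (e_A)^2 * rho(e_A) with (e_A)^2 = +1 or -1, so the coefficient of e_A in the preimage is (e_A)^2 * tr(M rho(e_A))/4.
Nonzero projections over blades of grade <= 2: γ12: (γ12)^2 = +1, tr(M rho(γ12)) = -4, coefficient -1; γ14: (γ14)^2 = +1, tr(M rho(γ14)) = 4/3, coefficient 1/3; γ23: (γ23)^2 = -1, tr(M rho(γ23)) = -2/3, coefficient 1/6; γ24: (γ24)^2 = -1, tr(M rho(γ24)) = -16/3, coefficient 4/3. Every other blade of grade <= 2 projects to 0.
Answer: -γ12 + 1/3*γ14 + 1/6*γ23 + 4/3*γ24


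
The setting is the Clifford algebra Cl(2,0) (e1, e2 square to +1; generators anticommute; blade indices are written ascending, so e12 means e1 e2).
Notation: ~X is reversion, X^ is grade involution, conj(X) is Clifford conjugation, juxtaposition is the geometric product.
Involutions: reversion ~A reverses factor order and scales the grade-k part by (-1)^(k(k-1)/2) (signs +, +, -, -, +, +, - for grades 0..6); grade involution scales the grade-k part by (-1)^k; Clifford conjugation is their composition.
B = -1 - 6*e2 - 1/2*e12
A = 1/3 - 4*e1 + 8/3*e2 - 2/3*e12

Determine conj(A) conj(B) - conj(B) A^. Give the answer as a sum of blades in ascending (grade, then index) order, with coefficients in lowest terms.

first term: -50/3 + 4/3*e1 + 20/3*e2 + 47/2*e12
second term: -16 - 4/3*e1 + 8/3*e2 - 139/6*e12
Answer: -2/3 + 8/3*e1 + 4*e2 + 140/3*e12


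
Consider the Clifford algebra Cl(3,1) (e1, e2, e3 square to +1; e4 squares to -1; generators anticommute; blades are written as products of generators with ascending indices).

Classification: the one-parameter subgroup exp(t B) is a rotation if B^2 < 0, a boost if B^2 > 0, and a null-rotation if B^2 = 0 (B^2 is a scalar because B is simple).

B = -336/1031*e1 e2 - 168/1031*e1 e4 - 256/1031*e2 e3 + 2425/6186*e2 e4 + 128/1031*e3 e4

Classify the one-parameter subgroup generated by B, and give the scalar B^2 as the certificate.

B^2 term by term: the squares give (-336/1031)^2*(e1 e2)^2 + (-168/1031)^2*(e1 e4)^2 + (-256/1031)^2*(e2 e3)^2 + (2425/6186)^2*(e2 e4)^2 + (128/1031)^2*(e3 e4)^2 = 112896/1062961*(-1) + 28224/1062961*(+1) + 65536/1062961*(-1) + 5880625/38266596*(+1) + 16384/1062961*(+1) = 1/36 (each basis 2-blade squares to minus the product of its generators' squares); cross terms between blades sharing an index anticommute and cancel; the commuting (index-disjoint) pairs give grade-4 terms 2*c*c'*(blade product), which cancel blade by blade — e1 e2 e3 e4: -86016/1062961 + 86016/1062961 = 0 — confirming B is simple. So B^2 = 1/36.
Answer: boost, certificate B^2 = 1/36. B^2 = 1/36 is basis-independent, so its sign is the whole story.


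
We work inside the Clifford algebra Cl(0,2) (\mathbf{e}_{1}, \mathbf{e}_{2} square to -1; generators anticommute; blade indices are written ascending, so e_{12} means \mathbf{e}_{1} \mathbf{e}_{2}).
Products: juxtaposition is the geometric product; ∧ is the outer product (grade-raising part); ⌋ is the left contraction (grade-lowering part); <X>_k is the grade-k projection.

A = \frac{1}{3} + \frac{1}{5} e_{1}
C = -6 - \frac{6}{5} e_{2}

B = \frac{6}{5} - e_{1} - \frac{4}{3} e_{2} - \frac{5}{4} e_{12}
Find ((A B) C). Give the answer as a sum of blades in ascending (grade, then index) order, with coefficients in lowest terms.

step 1: \frac{3}{5} - \frac{7}{75} e_{1} - \frac{7}{36} e_{2} - \frac{41}{60} e_{12}
step 2: -\frac{23}{6} - \frac{13}{50} e_{1} + \frac{67}{150} e_{2} + \frac{1053}{250} e_{12}
Answer: -\frac{23}{6} - \frac{13}{50} e_{1} + \frac{67}{150} e_{2} + \frac{1053}{250} e_{12}
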